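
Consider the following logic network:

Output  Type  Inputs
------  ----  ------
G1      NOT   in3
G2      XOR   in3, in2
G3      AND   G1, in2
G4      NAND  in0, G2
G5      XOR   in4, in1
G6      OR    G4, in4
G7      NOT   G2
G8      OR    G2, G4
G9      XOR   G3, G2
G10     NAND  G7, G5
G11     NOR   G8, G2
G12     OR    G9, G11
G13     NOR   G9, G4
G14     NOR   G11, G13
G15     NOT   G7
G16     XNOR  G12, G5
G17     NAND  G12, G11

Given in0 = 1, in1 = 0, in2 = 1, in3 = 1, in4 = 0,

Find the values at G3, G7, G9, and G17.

G3 = 0; G7 = 1; G9 = 0; G17 = 1

G1 = NOT in3 = NOT 1 = 0
G2 = in3 XOR in2 = 1 XOR 1 = 0
G3 = G1 AND in2 = 0 AND 1 = 0
G4 = in0 NAND G2 = 1 NAND 0 = 1
G7 = NOT G2 = NOT 0 = 1
G8 = G2 OR G4 = 0 OR 1 = 1
G9 = G3 XOR G2 = 0 XOR 0 = 0
G11 = G8 NOR G2 = 1 NOR 0 = 0
G12 = G9 OR G11 = 0 OR 0 = 0
G17 = G12 NAND G11 = 0 NAND 0 = 1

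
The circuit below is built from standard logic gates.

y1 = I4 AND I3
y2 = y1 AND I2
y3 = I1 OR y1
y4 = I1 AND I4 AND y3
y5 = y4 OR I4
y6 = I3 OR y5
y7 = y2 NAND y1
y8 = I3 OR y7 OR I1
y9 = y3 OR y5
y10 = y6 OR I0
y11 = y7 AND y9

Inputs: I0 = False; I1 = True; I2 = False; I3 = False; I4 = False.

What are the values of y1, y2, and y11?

y1 = I4 AND I3 = False AND False = False
y2 = y1 AND I2 = False AND False = False
y3 = I1 OR y1 = True OR False = True
y4 = I1 AND I4 AND y3 = True AND False AND True = False
y5 = y4 OR I4 = False OR False = False
y7 = y2 NAND y1 = False NAND False = True
y9 = y3 OR y5 = True OR False = True
y11 = y7 AND y9 = True AND True = True

y1 = False, y2 = False, y11 = True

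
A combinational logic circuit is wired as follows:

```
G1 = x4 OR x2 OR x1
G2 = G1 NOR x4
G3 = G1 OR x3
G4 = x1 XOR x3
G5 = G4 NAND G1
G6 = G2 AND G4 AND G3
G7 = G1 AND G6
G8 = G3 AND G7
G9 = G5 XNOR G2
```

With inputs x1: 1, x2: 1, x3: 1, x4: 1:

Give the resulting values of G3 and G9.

G1 = x4 OR x2 OR x1 = 1 OR 1 OR 1 = 1
G2 = G1 NOR x4 = 1 NOR 1 = 0
G3 = G1 OR x3 = 1 OR 1 = 1
G4 = x1 XOR x3 = 1 XOR 1 = 0
G5 = G4 NAND G1 = 0 NAND 1 = 1
G9 = G5 XNOR G2 = 1 XNOR 0 = 0

G3 = 1, G9 = 0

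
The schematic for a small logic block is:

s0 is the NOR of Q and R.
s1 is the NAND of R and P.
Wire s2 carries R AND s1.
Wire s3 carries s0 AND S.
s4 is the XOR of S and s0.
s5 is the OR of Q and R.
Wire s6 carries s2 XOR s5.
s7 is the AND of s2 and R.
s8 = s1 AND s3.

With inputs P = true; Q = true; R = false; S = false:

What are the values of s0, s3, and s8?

s0 = Q NOR R = true NOR false = false
s1 = R NAND P = false NAND true = true
s3 = s0 AND S = false AND false = false
s8 = s1 AND s3 = true AND false = false

s0 = false, s3 = false, s8 = false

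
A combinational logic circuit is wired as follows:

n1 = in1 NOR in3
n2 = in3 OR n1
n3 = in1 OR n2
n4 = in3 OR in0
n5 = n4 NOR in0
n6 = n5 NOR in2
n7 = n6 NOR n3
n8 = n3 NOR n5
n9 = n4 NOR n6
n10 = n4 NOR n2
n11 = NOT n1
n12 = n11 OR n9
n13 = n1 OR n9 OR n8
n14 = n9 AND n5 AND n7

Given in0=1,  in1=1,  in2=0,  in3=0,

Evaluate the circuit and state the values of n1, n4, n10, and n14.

n1 = 0, n4 = 1, n10 = 0, n14 = 0

n1 = in1 NOR in3 = 1 NOR 0 = 0
n2 = in3 OR n1 = 0 OR 0 = 0
n3 = in1 OR n2 = 1 OR 0 = 1
n4 = in3 OR in0 = 0 OR 1 = 1
n5 = n4 NOR in0 = 1 NOR 1 = 0
n6 = n5 NOR in2 = 0 NOR 0 = 1
n7 = n6 NOR n3 = 1 NOR 1 = 0
n9 = n4 NOR n6 = 1 NOR 1 = 0
n10 = n4 NOR n2 = 1 NOR 0 = 0
n14 = n9 AND n5 AND n7 = 0 AND 0 AND 0 = 0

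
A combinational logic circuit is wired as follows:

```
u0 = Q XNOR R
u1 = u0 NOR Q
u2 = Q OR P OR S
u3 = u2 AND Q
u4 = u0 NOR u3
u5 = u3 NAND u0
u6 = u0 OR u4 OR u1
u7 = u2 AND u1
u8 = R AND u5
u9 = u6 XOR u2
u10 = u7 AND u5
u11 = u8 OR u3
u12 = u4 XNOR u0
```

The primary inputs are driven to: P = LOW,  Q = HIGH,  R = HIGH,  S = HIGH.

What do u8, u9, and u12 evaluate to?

u8 = LOW; u9 = LOW; u12 = LOW

u0 = Q XNOR R = HIGH XNOR HIGH = HIGH
u1 = u0 NOR Q = HIGH NOR HIGH = LOW
u2 = Q OR P OR S = HIGH OR LOW OR HIGH = HIGH
u3 = u2 AND Q = HIGH AND HIGH = HIGH
u4 = u0 NOR u3 = HIGH NOR HIGH = LOW
u5 = u3 NAND u0 = HIGH NAND HIGH = LOW
u6 = u0 OR u4 OR u1 = HIGH OR LOW OR LOW = HIGH
u8 = R AND u5 = HIGH AND LOW = LOW
u9 = u6 XOR u2 = HIGH XOR HIGH = LOW
u12 = u4 XNOR u0 = LOW XNOR HIGH = LOW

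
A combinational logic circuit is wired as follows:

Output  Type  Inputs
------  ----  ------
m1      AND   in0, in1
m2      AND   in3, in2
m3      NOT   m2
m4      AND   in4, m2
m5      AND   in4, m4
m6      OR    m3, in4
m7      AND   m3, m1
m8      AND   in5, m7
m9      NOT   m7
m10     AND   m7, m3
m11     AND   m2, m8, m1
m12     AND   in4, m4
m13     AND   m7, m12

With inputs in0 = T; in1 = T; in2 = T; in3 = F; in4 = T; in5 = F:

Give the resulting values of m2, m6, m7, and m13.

m2 = F, m6 = T, m7 = T, m13 = F

m1 = in0 AND in1 = T AND T = T
m2 = in3 AND in2 = F AND T = F
m3 = NOT m2 = NOT F = T
m4 = in4 AND m2 = T AND F = F
m6 = m3 OR in4 = T OR T = T
m7 = m3 AND m1 = T AND T = T
m12 = in4 AND m4 = T AND F = F
m13 = m7 AND m12 = T AND F = F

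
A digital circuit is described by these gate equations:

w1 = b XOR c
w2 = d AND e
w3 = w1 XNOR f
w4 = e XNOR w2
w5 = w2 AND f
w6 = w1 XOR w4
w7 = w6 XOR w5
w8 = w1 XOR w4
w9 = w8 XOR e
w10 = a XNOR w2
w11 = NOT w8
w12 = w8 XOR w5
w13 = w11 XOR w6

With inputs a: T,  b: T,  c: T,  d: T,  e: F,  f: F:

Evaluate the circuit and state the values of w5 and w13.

w1 = b XOR c = T XOR T = F
w2 = d AND e = T AND F = F
w4 = e XNOR w2 = F XNOR F = T
w5 = w2 AND f = F AND F = F
w6 = w1 XOR w4 = F XOR T = T
w8 = w1 XOR w4 = F XOR T = T
w11 = NOT w8 = NOT T = F
w13 = w11 XOR w6 = F XOR T = T

w5 = F, w13 = T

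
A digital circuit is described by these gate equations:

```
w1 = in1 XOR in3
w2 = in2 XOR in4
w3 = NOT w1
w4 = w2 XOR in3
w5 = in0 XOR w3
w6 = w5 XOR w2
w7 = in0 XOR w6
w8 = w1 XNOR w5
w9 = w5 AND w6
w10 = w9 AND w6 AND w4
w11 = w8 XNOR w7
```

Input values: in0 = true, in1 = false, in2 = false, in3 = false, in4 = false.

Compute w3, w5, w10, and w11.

w3 = true, w5 = false, w10 = false, w11 = true

w1 = in1 XOR in3 = false XOR false = false
w2 = in2 XOR in4 = false XOR false = false
w3 = NOT w1 = NOT false = true
w4 = w2 XOR in3 = false XOR false = false
w5 = in0 XOR w3 = true XOR true = false
w6 = w5 XOR w2 = false XOR false = false
w7 = in0 XOR w6 = true XOR false = true
w8 = w1 XNOR w5 = false XNOR false = true
w9 = w5 AND w6 = false AND false = false
w10 = w9 AND w6 AND w4 = false AND false AND false = false
w11 = w8 XNOR w7 = true XNOR true = true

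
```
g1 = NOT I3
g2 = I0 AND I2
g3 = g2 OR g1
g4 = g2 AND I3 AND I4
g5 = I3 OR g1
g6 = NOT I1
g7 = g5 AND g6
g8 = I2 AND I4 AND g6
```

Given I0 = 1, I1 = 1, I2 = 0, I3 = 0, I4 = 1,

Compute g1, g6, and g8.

g1 = NOT I3 = NOT 0 = 1
g6 = NOT I1 = NOT 1 = 0
g8 = I2 AND I4 AND g6 = 0 AND 1 AND 0 = 0

g1 = 1, g6 = 0, g8 = 0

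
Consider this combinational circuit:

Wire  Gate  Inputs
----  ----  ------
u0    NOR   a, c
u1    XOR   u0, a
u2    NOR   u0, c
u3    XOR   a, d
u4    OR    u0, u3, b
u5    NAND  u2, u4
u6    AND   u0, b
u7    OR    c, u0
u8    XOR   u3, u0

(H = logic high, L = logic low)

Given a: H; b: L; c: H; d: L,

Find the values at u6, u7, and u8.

u6 = L, u7 = H, u8 = H

u0 = a NOR c = H NOR H = L
u3 = a XOR d = H XOR L = H
u6 = u0 AND b = L AND L = L
u7 = c OR u0 = H OR L = H
u8 = u3 XOR u0 = H XOR L = H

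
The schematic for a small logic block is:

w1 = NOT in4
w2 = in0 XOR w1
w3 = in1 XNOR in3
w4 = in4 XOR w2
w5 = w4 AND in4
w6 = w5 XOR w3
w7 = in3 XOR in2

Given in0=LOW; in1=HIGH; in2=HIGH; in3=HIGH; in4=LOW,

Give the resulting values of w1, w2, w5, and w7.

w1 = HIGH, w2 = HIGH, w5 = LOW, w7 = LOW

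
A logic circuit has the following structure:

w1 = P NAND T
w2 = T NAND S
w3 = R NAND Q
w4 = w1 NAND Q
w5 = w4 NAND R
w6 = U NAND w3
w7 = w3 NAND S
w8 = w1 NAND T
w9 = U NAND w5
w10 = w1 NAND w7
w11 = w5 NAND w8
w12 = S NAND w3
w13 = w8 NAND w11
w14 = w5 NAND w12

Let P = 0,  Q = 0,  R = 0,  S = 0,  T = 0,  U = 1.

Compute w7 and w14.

w1 = P NAND T = 0 NAND 0 = 1
w3 = R NAND Q = 0 NAND 0 = 1
w4 = w1 NAND Q = 1 NAND 0 = 1
w5 = w4 NAND R = 1 NAND 0 = 1
w7 = w3 NAND S = 1 NAND 0 = 1
w12 = S NAND w3 = 0 NAND 1 = 1
w14 = w5 NAND w12 = 1 NAND 1 = 0

w7 = 1  w14 = 0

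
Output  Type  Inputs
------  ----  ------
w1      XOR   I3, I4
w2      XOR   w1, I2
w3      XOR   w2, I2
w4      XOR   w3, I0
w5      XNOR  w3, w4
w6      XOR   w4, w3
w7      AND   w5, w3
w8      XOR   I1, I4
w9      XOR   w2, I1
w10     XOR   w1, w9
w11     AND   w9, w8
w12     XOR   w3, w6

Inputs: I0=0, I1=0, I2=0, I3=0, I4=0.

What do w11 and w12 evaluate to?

w11 = 0; w12 = 0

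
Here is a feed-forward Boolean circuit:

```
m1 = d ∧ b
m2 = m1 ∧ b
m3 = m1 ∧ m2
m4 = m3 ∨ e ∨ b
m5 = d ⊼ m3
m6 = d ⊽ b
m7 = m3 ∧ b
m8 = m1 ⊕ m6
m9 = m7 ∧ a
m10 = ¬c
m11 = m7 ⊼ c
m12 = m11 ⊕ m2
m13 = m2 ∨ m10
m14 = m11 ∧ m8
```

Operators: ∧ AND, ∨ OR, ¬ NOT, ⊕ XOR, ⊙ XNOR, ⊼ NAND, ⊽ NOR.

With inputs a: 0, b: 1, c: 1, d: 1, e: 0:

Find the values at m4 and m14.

m4 = 1; m14 = 0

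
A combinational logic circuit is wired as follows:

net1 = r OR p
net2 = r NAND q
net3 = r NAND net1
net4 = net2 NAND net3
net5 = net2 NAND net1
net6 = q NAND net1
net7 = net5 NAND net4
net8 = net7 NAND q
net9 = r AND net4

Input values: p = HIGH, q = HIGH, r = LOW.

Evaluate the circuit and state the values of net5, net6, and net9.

net5 = LOW, net6 = LOW, net9 = LOW

net1 = r OR p = LOW OR HIGH = HIGH
net2 = r NAND q = LOW NAND HIGH = HIGH
net3 = r NAND net1 = LOW NAND HIGH = HIGH
net4 = net2 NAND net3 = HIGH NAND HIGH = LOW
net5 = net2 NAND net1 = HIGH NAND HIGH = LOW
net6 = q NAND net1 = HIGH NAND HIGH = LOW
net9 = r AND net4 = LOW AND LOW = LOW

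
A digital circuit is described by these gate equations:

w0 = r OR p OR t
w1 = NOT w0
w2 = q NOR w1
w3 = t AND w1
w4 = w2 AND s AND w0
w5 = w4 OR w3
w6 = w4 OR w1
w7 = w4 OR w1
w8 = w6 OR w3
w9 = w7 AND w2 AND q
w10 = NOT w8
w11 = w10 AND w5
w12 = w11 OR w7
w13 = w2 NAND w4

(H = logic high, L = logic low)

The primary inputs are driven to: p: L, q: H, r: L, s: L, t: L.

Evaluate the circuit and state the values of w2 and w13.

w2 = L  w13 = H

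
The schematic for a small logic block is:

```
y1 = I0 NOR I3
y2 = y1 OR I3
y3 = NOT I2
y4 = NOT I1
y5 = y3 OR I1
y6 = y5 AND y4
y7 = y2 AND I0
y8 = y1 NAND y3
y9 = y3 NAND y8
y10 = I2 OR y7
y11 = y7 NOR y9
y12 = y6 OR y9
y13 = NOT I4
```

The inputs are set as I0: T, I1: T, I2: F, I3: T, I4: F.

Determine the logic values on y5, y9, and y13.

y1 = I0 NOR I3 = T NOR T = F
y3 = NOT I2 = NOT F = T
y5 = y3 OR I1 = T OR T = T
y8 = y1 NAND y3 = F NAND T = T
y9 = y3 NAND y8 = T NAND T = F
y13 = NOT I4 = NOT F = T

y5 = T, y9 = F, y13 = T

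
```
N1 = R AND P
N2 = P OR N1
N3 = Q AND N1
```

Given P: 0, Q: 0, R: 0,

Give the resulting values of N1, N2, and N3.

N1 = 0, N2 = 0, N3 = 0

N1 = R AND P = 0 AND 0 = 0
N2 = P OR N1 = 0 OR 0 = 0
N3 = Q AND N1 = 0 AND 0 = 0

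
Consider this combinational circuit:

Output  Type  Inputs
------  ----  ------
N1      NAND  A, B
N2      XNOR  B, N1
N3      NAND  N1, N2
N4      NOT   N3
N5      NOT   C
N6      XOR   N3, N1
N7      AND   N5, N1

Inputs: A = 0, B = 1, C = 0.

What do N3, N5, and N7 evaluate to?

N1 = A NAND B = 0 NAND 1 = 1
N2 = B XNOR N1 = 1 XNOR 1 = 1
N3 = N1 NAND N2 = 1 NAND 1 = 0
N5 = NOT C = NOT 0 = 1
N7 = N5 AND N1 = 1 AND 1 = 1

N3 = 0  N5 = 1  N7 = 1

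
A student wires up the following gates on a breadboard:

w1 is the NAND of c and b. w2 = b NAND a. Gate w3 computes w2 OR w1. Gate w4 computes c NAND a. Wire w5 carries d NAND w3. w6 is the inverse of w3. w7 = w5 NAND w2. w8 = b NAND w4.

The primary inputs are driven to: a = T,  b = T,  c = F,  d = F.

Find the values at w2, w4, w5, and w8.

w2 = F  w4 = T  w5 = T  w8 = F

w1 = c NAND b = F NAND T = T
w2 = b NAND a = T NAND T = F
w3 = w2 OR w1 = F OR T = T
w4 = c NAND a = F NAND T = T
w5 = d NAND w3 = F NAND T = T
w8 = b NAND w4 = T NAND T = F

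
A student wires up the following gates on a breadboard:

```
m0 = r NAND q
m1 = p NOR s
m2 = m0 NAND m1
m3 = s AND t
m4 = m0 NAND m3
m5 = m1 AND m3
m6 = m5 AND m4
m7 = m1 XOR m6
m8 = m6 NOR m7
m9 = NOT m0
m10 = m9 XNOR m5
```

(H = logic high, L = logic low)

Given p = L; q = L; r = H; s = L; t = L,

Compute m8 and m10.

m0 = r NAND q = H NAND L = H
m1 = p NOR s = L NOR L = H
m3 = s AND t = L AND L = L
m4 = m0 NAND m3 = H NAND L = H
m5 = m1 AND m3 = H AND L = L
m6 = m5 AND m4 = L AND H = L
m7 = m1 XOR m6 = H XOR L = H
m8 = m6 NOR m7 = L NOR H = L
m9 = NOT m0 = NOT H = L
m10 = m9 XNOR m5 = L XNOR L = H

m8 = L; m10 = H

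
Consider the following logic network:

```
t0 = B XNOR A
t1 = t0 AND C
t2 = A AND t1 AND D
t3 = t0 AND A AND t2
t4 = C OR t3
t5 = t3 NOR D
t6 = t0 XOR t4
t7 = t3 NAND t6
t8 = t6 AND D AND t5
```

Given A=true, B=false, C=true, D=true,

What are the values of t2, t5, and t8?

t0 = B XNOR A = false XNOR true = false
t1 = t0 AND C = false AND true = false
t2 = A AND t1 AND D = true AND false AND true = false
t3 = t0 AND A AND t2 = false AND true AND false = false
t4 = C OR t3 = true OR false = true
t5 = t3 NOR D = false NOR true = false
t6 = t0 XOR t4 = false XOR true = true
t8 = t6 AND D AND t5 = true AND true AND false = false

t2 = false, t5 = false, t8 = false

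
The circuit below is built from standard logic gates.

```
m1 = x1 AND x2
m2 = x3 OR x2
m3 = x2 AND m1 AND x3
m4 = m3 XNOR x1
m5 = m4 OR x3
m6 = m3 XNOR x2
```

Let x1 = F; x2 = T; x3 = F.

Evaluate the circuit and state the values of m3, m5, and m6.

m1 = x1 AND x2 = F AND T = F
m3 = x2 AND m1 AND x3 = T AND F AND F = F
m4 = m3 XNOR x1 = F XNOR F = T
m5 = m4 OR x3 = T OR F = T
m6 = m3 XNOR x2 = F XNOR T = F

m3 = F  m5 = T  m6 = F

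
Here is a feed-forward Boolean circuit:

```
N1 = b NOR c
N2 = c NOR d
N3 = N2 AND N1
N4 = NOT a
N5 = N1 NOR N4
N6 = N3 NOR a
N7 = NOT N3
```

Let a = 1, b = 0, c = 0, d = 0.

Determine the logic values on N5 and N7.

N5 = 0; N7 = 0

N1 = b NOR c = 0 NOR 0 = 1
N2 = c NOR d = 0 NOR 0 = 1
N3 = N2 AND N1 = 1 AND 1 = 1
N4 = NOT a = NOT 1 = 0
N5 = N1 NOR N4 = 1 NOR 0 = 0
N7 = NOT N3 = NOT 1 = 0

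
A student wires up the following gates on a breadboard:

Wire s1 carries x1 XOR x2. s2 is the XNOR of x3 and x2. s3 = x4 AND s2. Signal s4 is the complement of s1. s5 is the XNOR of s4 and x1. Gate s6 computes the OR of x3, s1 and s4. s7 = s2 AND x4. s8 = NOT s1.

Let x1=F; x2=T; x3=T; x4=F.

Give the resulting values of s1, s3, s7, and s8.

s1 = T, s3 = F, s7 = F, s8 = F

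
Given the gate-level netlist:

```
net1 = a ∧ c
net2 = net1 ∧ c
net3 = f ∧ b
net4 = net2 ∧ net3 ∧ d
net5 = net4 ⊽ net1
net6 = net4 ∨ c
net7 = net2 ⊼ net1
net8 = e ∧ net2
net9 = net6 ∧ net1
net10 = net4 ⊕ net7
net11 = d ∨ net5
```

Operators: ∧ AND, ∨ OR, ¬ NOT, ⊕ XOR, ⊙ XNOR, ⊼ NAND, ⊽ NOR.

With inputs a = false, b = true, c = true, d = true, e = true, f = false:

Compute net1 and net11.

net1 = a AND c = false AND true = false
net2 = net1 AND c = false AND true = false
net3 = f AND b = false AND true = false
net4 = net2 AND net3 AND d = false AND false AND true = false
net5 = net4 NOR net1 = false NOR false = true
net11 = d OR net5 = true OR true = true

net1 = false  net11 = true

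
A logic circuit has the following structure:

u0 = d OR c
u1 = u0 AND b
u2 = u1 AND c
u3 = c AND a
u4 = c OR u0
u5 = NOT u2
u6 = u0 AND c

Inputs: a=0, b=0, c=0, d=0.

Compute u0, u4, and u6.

u0 = 0; u4 = 0; u6 = 0

u0 = d OR c = 0 OR 0 = 0
u4 = c OR u0 = 0 OR 0 = 0
u6 = u0 AND c = 0 AND 0 = 0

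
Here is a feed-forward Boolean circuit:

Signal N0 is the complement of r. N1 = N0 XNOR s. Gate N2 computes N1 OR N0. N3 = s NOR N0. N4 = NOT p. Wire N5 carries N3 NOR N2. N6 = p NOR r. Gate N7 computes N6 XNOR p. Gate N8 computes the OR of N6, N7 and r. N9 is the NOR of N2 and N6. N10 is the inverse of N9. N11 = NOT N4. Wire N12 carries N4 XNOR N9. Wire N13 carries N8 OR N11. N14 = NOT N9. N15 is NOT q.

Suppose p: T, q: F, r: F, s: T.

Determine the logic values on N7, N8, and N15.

N6 = p NOR r = T NOR F = F
N7 = N6 XNOR p = F XNOR T = F
N8 = N6 OR N7 OR r = F OR F OR F = F
N15 = NOT q = NOT F = T

N7 = F, N8 = F, N15 = T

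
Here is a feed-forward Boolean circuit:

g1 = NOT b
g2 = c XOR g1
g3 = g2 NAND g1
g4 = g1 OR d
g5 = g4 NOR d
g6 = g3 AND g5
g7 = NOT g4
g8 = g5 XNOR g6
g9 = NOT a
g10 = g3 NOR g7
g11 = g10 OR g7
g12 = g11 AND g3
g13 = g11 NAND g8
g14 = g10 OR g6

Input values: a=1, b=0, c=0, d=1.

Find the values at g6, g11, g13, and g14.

g1 = NOT b = NOT 0 = 1
g2 = c XOR g1 = 0 XOR 1 = 1
g3 = g2 NAND g1 = 1 NAND 1 = 0
g4 = g1 OR d = 1 OR 1 = 1
g5 = g4 NOR d = 1 NOR 1 = 0
g6 = g3 AND g5 = 0 AND 0 = 0
g7 = NOT g4 = NOT 1 = 0
g8 = g5 XNOR g6 = 0 XNOR 0 = 1
g10 = g3 NOR g7 = 0 NOR 0 = 1
g11 = g10 OR g7 = 1 OR 0 = 1
g13 = g11 NAND g8 = 1 NAND 1 = 0
g14 = g10 OR g6 = 1 OR 0 = 1

g6 = 0  g11 = 1  g13 = 0  g14 = 1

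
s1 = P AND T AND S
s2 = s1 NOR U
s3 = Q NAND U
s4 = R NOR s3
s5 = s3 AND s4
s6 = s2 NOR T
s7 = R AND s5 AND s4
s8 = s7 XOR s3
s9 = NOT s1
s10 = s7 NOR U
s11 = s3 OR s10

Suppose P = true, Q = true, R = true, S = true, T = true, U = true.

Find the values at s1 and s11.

s1 = P AND T AND S = true AND true AND true = true
s3 = Q NAND U = true NAND true = false
s4 = R NOR s3 = true NOR false = false
s5 = s3 AND s4 = false AND false = false
s7 = R AND s5 AND s4 = true AND false AND false = false
s10 = s7 NOR U = false NOR true = false
s11 = s3 OR s10 = false OR false = false

s1 = true, s11 = false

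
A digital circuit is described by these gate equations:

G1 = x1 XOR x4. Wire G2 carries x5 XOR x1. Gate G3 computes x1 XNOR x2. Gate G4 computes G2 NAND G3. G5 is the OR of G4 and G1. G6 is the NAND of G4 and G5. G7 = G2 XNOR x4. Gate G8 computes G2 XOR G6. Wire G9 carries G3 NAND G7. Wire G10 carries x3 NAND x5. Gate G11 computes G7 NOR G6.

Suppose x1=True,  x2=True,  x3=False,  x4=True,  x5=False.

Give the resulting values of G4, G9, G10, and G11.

G4 = False, G9 = False, G10 = True, G11 = False

G1 = x1 XOR x4 = True XOR True = False
G2 = x5 XOR x1 = False XOR True = True
G3 = x1 XNOR x2 = True XNOR True = True
G4 = G2 NAND G3 = True NAND True = False
G5 = G4 OR G1 = False OR False = False
G6 = G4 NAND G5 = False NAND False = True
G7 = G2 XNOR x4 = True XNOR True = True
G9 = G3 NAND G7 = True NAND True = False
G10 = x3 NAND x5 = False NAND False = True
G11 = G7 NOR G6 = True NOR True = False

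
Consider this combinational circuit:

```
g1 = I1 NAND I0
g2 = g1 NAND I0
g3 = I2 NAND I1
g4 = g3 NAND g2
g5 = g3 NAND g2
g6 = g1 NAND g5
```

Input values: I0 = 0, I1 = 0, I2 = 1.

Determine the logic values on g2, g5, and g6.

g1 = I1 NAND I0 = 0 NAND 0 = 1
g2 = g1 NAND I0 = 1 NAND 0 = 1
g3 = I2 NAND I1 = 1 NAND 0 = 1
g5 = g3 NAND g2 = 1 NAND 1 = 0
g6 = g1 NAND g5 = 1 NAND 0 = 1

g2 = 1, g5 = 0, g6 = 1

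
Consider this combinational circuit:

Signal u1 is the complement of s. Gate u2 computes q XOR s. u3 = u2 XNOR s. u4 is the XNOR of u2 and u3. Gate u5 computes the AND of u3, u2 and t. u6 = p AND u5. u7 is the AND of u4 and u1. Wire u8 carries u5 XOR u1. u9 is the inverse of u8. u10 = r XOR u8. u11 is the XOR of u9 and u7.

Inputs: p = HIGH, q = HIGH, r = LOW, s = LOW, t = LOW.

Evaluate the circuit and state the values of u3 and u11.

u3 = LOW; u11 = LOW

u1 = NOT s = NOT LOW = HIGH
u2 = q XOR s = HIGH XOR LOW = HIGH
u3 = u2 XNOR s = HIGH XNOR LOW = LOW
u4 = u2 XNOR u3 = HIGH XNOR LOW = LOW
u5 = u3 AND u2 AND t = LOW AND HIGH AND LOW = LOW
u7 = u4 AND u1 = LOW AND HIGH = LOW
u8 = u5 XOR u1 = LOW XOR HIGH = HIGH
u9 = NOT u8 = NOT HIGH = LOW
u11 = u9 XOR u7 = LOW XOR LOW = LOW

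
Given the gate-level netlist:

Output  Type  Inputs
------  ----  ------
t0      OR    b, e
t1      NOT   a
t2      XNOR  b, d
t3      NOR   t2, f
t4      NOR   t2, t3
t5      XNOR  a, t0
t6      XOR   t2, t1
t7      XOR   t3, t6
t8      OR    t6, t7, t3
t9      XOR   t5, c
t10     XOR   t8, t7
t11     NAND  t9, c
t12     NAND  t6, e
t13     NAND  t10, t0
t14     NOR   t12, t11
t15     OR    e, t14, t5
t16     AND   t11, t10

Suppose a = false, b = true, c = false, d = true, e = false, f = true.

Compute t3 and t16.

t3 = false; t16 = false

t0 = b OR e = true OR false = true
t1 = NOT a = NOT false = true
t2 = b XNOR d = true XNOR true = true
t3 = t2 NOR f = true NOR true = false
t5 = a XNOR t0 = false XNOR true = false
t6 = t2 XOR t1 = true XOR true = false
t7 = t3 XOR t6 = false XOR false = false
t8 = t6 OR t7 OR t3 = false OR false OR false = false
t9 = t5 XOR c = false XOR false = false
t10 = t8 XOR t7 = false XOR false = false
t11 = t9 NAND c = false NAND false = true
t16 = t11 AND t10 = true AND false = false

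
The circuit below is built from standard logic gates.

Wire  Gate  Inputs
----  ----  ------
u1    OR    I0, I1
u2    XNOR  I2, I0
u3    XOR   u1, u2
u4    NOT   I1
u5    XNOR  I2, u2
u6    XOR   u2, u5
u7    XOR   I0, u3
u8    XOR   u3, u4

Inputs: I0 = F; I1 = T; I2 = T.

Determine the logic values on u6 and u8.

u6 = F; u8 = T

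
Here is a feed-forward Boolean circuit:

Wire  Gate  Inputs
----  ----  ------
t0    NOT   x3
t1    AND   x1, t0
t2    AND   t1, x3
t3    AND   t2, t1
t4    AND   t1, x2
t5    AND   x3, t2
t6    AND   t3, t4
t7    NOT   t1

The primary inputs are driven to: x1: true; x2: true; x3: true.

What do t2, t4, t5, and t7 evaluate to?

t2 = false, t4 = false, t5 = false, t7 = true

t0 = NOT x3 = NOT true = false
t1 = x1 AND t0 = true AND false = false
t2 = t1 AND x3 = false AND true = false
t4 = t1 AND x2 = false AND true = false
t5 = x3 AND t2 = true AND false = false
t7 = NOT t1 = NOT false = true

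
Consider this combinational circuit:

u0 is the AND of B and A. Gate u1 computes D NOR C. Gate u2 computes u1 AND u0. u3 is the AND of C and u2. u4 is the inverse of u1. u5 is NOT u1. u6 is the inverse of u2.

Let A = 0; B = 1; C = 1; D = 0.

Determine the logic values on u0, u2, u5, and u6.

u0 = 0  u2 = 0  u5 = 1  u6 = 1

u0 = B AND A = 1 AND 0 = 0
u1 = D NOR C = 0 NOR 1 = 0
u2 = u1 AND u0 = 0 AND 0 = 0
u5 = NOT u1 = NOT 0 = 1
u6 = NOT u2 = NOT 0 = 1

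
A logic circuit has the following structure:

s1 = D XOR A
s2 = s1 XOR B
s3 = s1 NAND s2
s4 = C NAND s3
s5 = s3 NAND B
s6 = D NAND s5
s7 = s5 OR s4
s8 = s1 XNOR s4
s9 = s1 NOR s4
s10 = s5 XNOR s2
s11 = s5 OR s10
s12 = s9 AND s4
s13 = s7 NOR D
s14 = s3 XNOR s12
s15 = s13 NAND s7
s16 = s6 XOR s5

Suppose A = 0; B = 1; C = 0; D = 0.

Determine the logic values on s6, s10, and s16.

s6 = 1, s10 = 0, s16 = 1

s1 = D XOR A = 0 XOR 0 = 0
s2 = s1 XOR B = 0 XOR 1 = 1
s3 = s1 NAND s2 = 0 NAND 1 = 1
s5 = s3 NAND B = 1 NAND 1 = 0
s6 = D NAND s5 = 0 NAND 0 = 1
s10 = s5 XNOR s2 = 0 XNOR 1 = 0
s16 = s6 XOR s5 = 1 XOR 0 = 1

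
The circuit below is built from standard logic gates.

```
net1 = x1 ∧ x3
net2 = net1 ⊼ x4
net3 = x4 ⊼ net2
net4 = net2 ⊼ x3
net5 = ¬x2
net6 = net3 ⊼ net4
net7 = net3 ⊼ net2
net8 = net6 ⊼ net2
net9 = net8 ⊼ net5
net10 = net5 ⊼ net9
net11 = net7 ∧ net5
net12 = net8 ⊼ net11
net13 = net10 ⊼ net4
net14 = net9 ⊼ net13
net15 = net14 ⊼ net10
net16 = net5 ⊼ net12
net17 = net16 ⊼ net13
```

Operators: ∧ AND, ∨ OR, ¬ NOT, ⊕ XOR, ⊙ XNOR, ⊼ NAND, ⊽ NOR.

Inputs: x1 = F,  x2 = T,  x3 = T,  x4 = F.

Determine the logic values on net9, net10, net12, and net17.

net1 = x1 AND x3 = F AND T = F
net2 = net1 NAND x4 = F NAND F = T
net3 = x4 NAND net2 = F NAND T = T
net4 = net2 NAND x3 = T NAND T = F
net5 = NOT x2 = NOT T = F
net6 = net3 NAND net4 = T NAND F = T
net7 = net3 NAND net2 = T NAND T = F
net8 = net6 NAND net2 = T NAND T = F
net9 = net8 NAND net5 = F NAND F = T
net10 = net5 NAND net9 = F NAND T = T
net11 = net7 AND net5 = F AND F = F
net12 = net8 NAND net11 = F NAND F = T
net13 = net10 NAND net4 = T NAND F = T
net16 = net5 NAND net12 = F NAND T = T
net17 = net16 NAND net13 = T NAND T = F

net9 = T  net10 = T  net12 = T  net17 = F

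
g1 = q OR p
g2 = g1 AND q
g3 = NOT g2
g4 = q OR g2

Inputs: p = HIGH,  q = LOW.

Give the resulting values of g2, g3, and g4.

g2 = LOW; g3 = HIGH; g4 = LOW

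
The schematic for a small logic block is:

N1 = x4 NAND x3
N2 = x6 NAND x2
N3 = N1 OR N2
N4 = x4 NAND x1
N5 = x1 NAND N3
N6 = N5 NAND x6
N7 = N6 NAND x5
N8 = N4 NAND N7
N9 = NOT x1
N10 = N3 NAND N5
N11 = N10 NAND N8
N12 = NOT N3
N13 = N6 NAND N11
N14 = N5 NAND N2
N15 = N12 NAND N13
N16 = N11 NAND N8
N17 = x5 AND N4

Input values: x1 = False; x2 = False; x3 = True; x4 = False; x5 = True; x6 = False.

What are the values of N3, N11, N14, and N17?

N3 = True; N11 = True; N14 = False; N17 = True

N1 = x4 NAND x3 = False NAND True = True
N2 = x6 NAND x2 = False NAND False = True
N3 = N1 OR N2 = True OR True = True
N4 = x4 NAND x1 = False NAND False = True
N5 = x1 NAND N3 = False NAND True = True
N6 = N5 NAND x6 = True NAND False = True
N7 = N6 NAND x5 = True NAND True = False
N8 = N4 NAND N7 = True NAND False = True
N10 = N3 NAND N5 = True NAND True = False
N11 = N10 NAND N8 = False NAND True = True
N14 = N5 NAND N2 = True NAND True = False
N17 = x5 AND N4 = True AND True = True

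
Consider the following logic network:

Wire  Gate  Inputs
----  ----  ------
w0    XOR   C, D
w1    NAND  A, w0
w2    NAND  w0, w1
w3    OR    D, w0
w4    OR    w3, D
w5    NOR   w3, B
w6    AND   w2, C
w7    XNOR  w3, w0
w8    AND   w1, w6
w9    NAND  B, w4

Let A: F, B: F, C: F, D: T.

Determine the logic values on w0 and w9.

w0 = T, w9 = T

w0 = C XOR D = F XOR T = T
w3 = D OR w0 = T OR T = T
w4 = w3 OR D = T OR T = T
w9 = B NAND w4 = F NAND T = T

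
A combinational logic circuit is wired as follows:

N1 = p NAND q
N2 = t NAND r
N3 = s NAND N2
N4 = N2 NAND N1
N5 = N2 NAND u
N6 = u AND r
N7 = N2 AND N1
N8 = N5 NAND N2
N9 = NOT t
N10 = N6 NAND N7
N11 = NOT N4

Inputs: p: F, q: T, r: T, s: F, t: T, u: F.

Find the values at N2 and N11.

N2 = F, N11 = F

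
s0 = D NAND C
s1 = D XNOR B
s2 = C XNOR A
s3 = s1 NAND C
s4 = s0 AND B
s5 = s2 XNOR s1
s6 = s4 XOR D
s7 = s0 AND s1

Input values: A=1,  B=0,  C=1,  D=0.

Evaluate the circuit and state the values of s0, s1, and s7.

s0 = 1, s1 = 1, s7 = 1

s0 = D NAND C = 0 NAND 1 = 1
s1 = D XNOR B = 0 XNOR 0 = 1
s7 = s0 AND s1 = 1 AND 1 = 1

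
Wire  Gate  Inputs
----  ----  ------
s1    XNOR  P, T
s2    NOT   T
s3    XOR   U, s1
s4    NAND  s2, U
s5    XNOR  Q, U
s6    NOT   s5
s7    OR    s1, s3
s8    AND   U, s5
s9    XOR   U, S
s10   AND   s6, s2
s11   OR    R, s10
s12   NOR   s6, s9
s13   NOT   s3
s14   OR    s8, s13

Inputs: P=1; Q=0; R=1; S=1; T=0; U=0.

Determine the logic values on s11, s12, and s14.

s1 = P XNOR T = 1 XNOR 0 = 0
s2 = NOT T = NOT 0 = 1
s3 = U XOR s1 = 0 XOR 0 = 0
s5 = Q XNOR U = 0 XNOR 0 = 1
s6 = NOT s5 = NOT 1 = 0
s8 = U AND s5 = 0 AND 1 = 0
s9 = U XOR S = 0 XOR 1 = 1
s10 = s6 AND s2 = 0 AND 1 = 0
s11 = R OR s10 = 1 OR 0 = 1
s12 = s6 NOR s9 = 0 NOR 1 = 0
s13 = NOT s3 = NOT 0 = 1
s14 = s8 OR s13 = 0 OR 1 = 1

s11 = 1; s12 = 0; s14 = 1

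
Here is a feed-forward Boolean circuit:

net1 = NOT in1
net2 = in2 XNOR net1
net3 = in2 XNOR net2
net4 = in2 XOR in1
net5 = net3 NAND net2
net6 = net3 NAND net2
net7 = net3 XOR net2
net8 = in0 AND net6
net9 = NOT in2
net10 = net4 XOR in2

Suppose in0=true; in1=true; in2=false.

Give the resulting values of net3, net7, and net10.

net1 = NOT in1 = NOT true = false
net2 = in2 XNOR net1 = false XNOR false = true
net3 = in2 XNOR net2 = false XNOR true = false
net4 = in2 XOR in1 = false XOR true = true
net7 = net3 XOR net2 = false XOR true = true
net10 = net4 XOR in2 = true XOR false = true

net3 = false, net7 = true, net10 = true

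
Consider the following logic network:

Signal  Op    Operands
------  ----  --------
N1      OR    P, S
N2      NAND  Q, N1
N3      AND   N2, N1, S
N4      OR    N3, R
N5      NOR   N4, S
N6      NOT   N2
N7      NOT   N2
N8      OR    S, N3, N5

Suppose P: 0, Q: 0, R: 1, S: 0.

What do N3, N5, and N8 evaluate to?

N1 = P OR S = 0 OR 0 = 0
N2 = Q NAND N1 = 0 NAND 0 = 1
N3 = N2 AND N1 AND S = 1 AND 0 AND 0 = 0
N4 = N3 OR R = 0 OR 1 = 1
N5 = N4 NOR S = 1 NOR 0 = 0
N8 = S OR N3 OR N5 = 0 OR 0 OR 0 = 0

N3 = 0  N5 = 0  N8 = 0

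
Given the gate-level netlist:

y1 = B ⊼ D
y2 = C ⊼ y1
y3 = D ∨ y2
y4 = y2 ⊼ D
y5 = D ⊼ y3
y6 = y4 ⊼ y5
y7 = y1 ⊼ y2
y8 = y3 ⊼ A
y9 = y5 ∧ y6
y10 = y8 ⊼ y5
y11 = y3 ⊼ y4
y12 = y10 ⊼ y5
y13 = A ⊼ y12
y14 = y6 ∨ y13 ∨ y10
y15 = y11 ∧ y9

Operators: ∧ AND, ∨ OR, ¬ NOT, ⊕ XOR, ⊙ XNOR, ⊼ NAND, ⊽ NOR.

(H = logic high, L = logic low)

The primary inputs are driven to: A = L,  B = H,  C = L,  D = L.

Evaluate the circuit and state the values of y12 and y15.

y12 = H, y15 = L

y1 = B NAND D = H NAND L = H
y2 = C NAND y1 = L NAND H = H
y3 = D OR y2 = L OR H = H
y4 = y2 NAND D = H NAND L = H
y5 = D NAND y3 = L NAND H = H
y6 = y4 NAND y5 = H NAND H = L
y8 = y3 NAND A = H NAND L = H
y9 = y5 AND y6 = H AND L = L
y10 = y8 NAND y5 = H NAND H = L
y11 = y3 NAND y4 = H NAND H = L
y12 = y10 NAND y5 = L NAND H = H
y15 = y11 AND y9 = L AND L = L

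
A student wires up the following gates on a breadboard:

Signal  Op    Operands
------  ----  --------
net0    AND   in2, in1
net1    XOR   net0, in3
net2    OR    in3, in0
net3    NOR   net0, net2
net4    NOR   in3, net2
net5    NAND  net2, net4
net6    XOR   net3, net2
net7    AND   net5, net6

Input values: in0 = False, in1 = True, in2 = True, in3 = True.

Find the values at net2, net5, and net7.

net2 = True, net5 = True, net7 = True

net0 = in2 AND in1 = True AND True = True
net2 = in3 OR in0 = True OR False = True
net3 = net0 NOR net2 = True NOR True = False
net4 = in3 NOR net2 = True NOR True = False
net5 = net2 NAND net4 = True NAND False = True
net6 = net3 XOR net2 = False XOR True = True
net7 = net5 AND net6 = True AND True = True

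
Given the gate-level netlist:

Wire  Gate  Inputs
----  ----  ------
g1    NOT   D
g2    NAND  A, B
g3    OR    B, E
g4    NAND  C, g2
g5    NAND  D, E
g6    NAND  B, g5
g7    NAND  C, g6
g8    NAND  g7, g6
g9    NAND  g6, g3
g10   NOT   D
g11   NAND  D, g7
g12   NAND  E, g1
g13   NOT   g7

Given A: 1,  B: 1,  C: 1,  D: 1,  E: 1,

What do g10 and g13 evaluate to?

g5 = D NAND E = 1 NAND 1 = 0
g6 = B NAND g5 = 1 NAND 0 = 1
g7 = C NAND g6 = 1 NAND 1 = 0
g10 = NOT D = NOT 1 = 0
g13 = NOT g7 = NOT 0 = 1

g10 = 0; g13 = 1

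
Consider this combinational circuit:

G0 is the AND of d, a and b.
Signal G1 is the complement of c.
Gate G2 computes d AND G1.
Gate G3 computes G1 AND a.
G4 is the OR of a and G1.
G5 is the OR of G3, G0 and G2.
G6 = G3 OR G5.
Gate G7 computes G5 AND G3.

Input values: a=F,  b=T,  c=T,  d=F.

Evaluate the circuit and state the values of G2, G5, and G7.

G0 = d AND a AND b = F AND F AND T = F
G1 = NOT c = NOT T = F
G2 = d AND G1 = F AND F = F
G3 = G1 AND a = F AND F = F
G5 = G3 OR G0 OR G2 = F OR F OR F = F
G7 = G5 AND G3 = F AND F = F

G2 = F; G5 = F; G7 = F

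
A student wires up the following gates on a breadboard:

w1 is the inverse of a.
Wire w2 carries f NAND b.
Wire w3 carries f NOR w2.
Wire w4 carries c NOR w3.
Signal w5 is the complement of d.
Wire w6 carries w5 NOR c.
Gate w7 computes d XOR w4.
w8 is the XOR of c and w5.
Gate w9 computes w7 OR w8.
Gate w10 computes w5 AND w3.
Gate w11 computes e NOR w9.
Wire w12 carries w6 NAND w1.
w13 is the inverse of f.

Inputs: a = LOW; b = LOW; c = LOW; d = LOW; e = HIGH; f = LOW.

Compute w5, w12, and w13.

w5 = HIGH, w12 = HIGH, w13 = HIGH

w1 = NOT a = NOT LOW = HIGH
w5 = NOT d = NOT LOW = HIGH
w6 = w5 NOR c = HIGH NOR LOW = LOW
w12 = w6 NAND w1 = LOW NAND HIGH = HIGH
w13 = NOT f = NOT LOW = HIGH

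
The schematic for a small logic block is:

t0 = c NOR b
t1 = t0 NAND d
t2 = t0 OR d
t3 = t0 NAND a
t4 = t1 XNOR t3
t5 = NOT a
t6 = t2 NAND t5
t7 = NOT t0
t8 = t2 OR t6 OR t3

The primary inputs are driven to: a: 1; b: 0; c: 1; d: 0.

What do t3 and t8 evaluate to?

t3 = 1  t8 = 1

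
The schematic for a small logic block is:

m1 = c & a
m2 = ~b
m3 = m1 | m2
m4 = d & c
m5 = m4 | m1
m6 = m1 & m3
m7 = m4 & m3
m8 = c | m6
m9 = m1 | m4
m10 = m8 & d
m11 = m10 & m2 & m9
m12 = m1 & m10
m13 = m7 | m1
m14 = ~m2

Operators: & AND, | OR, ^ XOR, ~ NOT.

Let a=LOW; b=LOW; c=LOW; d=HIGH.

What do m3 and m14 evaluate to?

m3 = HIGH, m14 = LOW

m1 = c AND a = LOW AND LOW = LOW
m2 = NOT b = NOT LOW = HIGH
m3 = m1 OR m2 = LOW OR HIGH = HIGH
m14 = NOT m2 = NOT HIGH = LOW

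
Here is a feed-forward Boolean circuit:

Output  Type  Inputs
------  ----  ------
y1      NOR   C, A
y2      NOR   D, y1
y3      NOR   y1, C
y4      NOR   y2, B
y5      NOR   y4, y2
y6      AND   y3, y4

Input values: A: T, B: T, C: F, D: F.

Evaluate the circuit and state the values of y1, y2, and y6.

y1 = F; y2 = T; y6 = F

y1 = C NOR A = F NOR T = F
y2 = D NOR y1 = F NOR F = T
y3 = y1 NOR C = F NOR F = T
y4 = y2 NOR B = T NOR T = F
y6 = y3 AND y4 = T AND F = F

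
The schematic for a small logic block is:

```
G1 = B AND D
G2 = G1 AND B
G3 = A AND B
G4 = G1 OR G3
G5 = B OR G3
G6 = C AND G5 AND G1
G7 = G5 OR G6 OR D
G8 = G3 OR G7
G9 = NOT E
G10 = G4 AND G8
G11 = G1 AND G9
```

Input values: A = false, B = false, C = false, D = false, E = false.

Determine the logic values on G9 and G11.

G1 = B AND D = false AND false = false
G9 = NOT E = NOT false = true
G11 = G1 AND G9 = false AND true = false

G9 = true, G11 = false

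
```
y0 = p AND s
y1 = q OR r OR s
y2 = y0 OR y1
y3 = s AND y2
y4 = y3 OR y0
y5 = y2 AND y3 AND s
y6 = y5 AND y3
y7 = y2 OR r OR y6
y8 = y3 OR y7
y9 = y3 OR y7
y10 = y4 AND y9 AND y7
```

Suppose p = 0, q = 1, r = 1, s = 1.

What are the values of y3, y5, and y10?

y0 = p AND s = 0 AND 1 = 0
y1 = q OR r OR s = 1 OR 1 OR 1 = 1
y2 = y0 OR y1 = 0 OR 1 = 1
y3 = s AND y2 = 1 AND 1 = 1
y4 = y3 OR y0 = 1 OR 0 = 1
y5 = y2 AND y3 AND s = 1 AND 1 AND 1 = 1
y6 = y5 AND y3 = 1 AND 1 = 1
y7 = y2 OR r OR y6 = 1 OR 1 OR 1 = 1
y9 = y3 OR y7 = 1 OR 1 = 1
y10 = y4 AND y9 AND y7 = 1 AND 1 AND 1 = 1

y3 = 1; y5 = 1; y10 = 1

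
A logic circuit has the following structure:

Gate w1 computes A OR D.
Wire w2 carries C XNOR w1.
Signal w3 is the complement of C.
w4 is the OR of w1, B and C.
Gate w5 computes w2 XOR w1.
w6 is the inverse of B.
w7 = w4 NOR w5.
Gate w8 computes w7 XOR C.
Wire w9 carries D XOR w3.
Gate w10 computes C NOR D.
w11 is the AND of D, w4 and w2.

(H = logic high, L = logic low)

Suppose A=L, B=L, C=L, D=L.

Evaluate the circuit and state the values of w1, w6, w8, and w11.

w1 = L, w6 = H, w8 = L, w11 = L

w1 = A OR D = L OR L = L
w2 = C XNOR w1 = L XNOR L = H
w4 = w1 OR B OR C = L OR L OR L = L
w5 = w2 XOR w1 = H XOR L = H
w6 = NOT B = NOT L = H
w7 = w4 NOR w5 = L NOR H = L
w8 = w7 XOR C = L XOR L = L
w11 = D AND w4 AND w2 = L AND L AND H = L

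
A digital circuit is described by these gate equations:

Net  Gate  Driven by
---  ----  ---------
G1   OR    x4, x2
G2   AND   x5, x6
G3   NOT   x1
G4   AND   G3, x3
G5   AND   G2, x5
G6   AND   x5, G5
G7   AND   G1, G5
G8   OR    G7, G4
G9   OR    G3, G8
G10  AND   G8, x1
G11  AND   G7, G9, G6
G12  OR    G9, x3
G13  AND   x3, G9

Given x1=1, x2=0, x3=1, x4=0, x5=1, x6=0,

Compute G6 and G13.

G6 = 0  G13 = 0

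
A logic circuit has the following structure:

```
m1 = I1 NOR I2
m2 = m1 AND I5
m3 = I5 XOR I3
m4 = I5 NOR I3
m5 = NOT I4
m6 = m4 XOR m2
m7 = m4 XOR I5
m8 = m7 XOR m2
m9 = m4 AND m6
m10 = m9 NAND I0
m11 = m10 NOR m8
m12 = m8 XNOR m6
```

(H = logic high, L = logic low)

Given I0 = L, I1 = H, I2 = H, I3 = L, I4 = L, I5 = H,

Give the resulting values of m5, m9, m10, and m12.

m5 = H; m9 = L; m10 = H; m12 = L

m1 = I1 NOR I2 = H NOR H = L
m2 = m1 AND I5 = L AND H = L
m4 = I5 NOR I3 = H NOR L = L
m5 = NOT I4 = NOT L = H
m6 = m4 XOR m2 = L XOR L = L
m7 = m4 XOR I5 = L XOR H = H
m8 = m7 XOR m2 = H XOR L = H
m9 = m4 AND m6 = L AND L = L
m10 = m9 NAND I0 = L NAND L = H
m12 = m8 XNOR m6 = H XNOR L = L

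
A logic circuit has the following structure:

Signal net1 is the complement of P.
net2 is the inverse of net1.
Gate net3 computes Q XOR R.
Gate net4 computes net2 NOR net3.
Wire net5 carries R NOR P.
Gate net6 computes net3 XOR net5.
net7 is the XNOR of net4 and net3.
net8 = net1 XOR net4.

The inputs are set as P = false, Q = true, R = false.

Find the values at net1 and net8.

net1 = true; net8 = true

net1 = NOT P = NOT false = true
net2 = NOT net1 = NOT true = false
net3 = Q XOR R = true XOR false = true
net4 = net2 NOR net3 = false NOR true = false
net8 = net1 XOR net4 = true XOR false = true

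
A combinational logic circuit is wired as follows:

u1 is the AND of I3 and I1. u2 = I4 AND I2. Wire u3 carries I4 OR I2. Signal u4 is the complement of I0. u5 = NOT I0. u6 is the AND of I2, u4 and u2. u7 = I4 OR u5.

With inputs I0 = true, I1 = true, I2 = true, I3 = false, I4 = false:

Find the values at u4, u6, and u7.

u2 = I4 AND I2 = false AND true = false
u4 = NOT I0 = NOT true = false
u5 = NOT I0 = NOT true = false
u6 = I2 AND u4 AND u2 = true AND false AND false = false
u7 = I4 OR u5 = false OR false = false

u4 = false, u6 = false, u7 = false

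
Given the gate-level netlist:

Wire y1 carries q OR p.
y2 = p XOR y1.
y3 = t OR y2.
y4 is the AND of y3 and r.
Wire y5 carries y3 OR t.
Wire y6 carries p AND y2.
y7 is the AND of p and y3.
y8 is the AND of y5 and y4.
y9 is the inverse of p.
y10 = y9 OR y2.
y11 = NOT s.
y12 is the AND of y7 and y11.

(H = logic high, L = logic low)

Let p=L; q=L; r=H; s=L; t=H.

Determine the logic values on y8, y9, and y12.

y8 = H; y9 = H; y12 = L

y1 = q OR p = L OR L = L
y2 = p XOR y1 = L XOR L = L
y3 = t OR y2 = H OR L = H
y4 = y3 AND r = H AND H = H
y5 = y3 OR t = H OR H = H
y7 = p AND y3 = L AND H = L
y8 = y5 AND y4 = H AND H = H
y9 = NOT p = NOT L = H
y11 = NOT s = NOT L = H
y12 = y7 AND y11 = L AND H = L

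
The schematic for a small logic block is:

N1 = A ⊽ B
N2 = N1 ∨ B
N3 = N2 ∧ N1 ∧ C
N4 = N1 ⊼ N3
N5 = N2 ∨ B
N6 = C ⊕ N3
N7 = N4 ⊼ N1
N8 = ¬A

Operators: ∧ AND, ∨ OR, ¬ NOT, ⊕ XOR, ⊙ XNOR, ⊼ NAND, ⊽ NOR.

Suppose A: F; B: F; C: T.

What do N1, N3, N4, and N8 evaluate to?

N1 = A NOR B = F NOR F = T
N2 = N1 OR B = T OR F = T
N3 = N2 AND N1 AND C = T AND T AND T = T
N4 = N1 NAND N3 = T NAND T = F
N8 = NOT A = NOT F = T

N1 = T, N3 = T, N4 = F, N8 = T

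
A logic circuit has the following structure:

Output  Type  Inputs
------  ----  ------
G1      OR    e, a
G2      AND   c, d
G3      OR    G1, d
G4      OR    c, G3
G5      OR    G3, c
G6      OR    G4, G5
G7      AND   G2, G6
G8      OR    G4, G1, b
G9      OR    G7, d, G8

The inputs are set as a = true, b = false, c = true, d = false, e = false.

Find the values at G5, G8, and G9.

G5 = true, G8 = true, G9 = true

G1 = e OR a = false OR true = true
G2 = c AND d = true AND false = false
G3 = G1 OR d = true OR false = true
G4 = c OR G3 = true OR true = true
G5 = G3 OR c = true OR true = true
G6 = G4 OR G5 = true OR true = true
G7 = G2 AND G6 = false AND true = false
G8 = G4 OR G1 OR b = true OR true OR false = true
G9 = G7 OR d OR G8 = false OR false OR true = true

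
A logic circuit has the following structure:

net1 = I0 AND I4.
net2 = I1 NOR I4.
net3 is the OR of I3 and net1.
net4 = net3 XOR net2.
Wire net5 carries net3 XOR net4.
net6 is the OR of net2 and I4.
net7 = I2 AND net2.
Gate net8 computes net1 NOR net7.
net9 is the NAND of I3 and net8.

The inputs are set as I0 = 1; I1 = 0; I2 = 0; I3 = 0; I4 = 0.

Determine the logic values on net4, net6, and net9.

net4 = 1; net6 = 1; net9 = 1

net1 = I0 AND I4 = 1 AND 0 = 0
net2 = I1 NOR I4 = 0 NOR 0 = 1
net3 = I3 OR net1 = 0 OR 0 = 0
net4 = net3 XOR net2 = 0 XOR 1 = 1
net6 = net2 OR I4 = 1 OR 0 = 1
net7 = I2 AND net2 = 0 AND 1 = 0
net8 = net1 NOR net7 = 0 NOR 0 = 1
net9 = I3 NAND net8 = 0 NAND 1 = 1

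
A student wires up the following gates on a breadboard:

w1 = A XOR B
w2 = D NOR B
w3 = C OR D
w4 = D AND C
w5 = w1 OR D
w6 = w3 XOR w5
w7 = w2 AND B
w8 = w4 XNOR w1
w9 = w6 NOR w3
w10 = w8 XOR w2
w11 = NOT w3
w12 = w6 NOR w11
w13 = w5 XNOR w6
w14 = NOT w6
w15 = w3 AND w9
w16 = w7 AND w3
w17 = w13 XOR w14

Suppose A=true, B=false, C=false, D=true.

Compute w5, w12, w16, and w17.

w5 = true  w12 = true  w16 = false  w17 = true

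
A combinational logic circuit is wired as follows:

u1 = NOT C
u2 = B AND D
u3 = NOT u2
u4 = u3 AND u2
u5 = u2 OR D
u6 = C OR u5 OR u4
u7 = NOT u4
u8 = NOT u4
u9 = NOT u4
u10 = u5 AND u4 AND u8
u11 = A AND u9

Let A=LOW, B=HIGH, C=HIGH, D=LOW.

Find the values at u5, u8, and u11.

u2 = B AND D = HIGH AND LOW = LOW
u3 = NOT u2 = NOT LOW = HIGH
u4 = u3 AND u2 = HIGH AND LOW = LOW
u5 = u2 OR D = LOW OR LOW = LOW
u8 = NOT u4 = NOT LOW = HIGH
u9 = NOT u4 = NOT LOW = HIGH
u11 = A AND u9 = LOW AND HIGH = LOW

u5 = LOW  u8 = HIGH  u11 = LOW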